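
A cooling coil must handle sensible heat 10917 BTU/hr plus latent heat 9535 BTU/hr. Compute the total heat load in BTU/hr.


Qt = 10917 + 9535 = 20452 BTU/hr

20452 BTU/hr


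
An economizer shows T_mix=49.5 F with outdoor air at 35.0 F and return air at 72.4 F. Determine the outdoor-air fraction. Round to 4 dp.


frac = (49.5 - 72.4) / (35.0 - 72.4) = 0.6123

0.6123


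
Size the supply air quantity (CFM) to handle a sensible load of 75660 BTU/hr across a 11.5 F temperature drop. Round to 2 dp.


CFM = 75660 / (1.08 * 11.5) = 6091.79

6091.79 CFM


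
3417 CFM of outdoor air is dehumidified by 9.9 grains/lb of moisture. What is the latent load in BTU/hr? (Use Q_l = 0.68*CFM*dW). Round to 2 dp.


Q = 0.68 * 3417 * 9.9 = 23003.24 BTU/hr

23003.24 BTU/hr


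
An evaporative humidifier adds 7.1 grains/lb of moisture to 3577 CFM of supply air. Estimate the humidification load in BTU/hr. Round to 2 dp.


Q = 0.68 * 3577 * 7.1 = 17269.76 BTU/hr

17269.76 BTU/hr


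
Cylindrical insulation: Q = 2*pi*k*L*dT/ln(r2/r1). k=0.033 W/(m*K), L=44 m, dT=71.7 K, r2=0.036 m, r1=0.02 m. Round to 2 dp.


Q = 2*pi*0.033*44*71.7/ln(0.036/0.02) = 1112.87 W

1112.87 W


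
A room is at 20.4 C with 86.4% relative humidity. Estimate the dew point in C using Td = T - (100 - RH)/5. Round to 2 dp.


Td = 20.4 - (100-86.4)/5 = 17.68 C

17.68 C


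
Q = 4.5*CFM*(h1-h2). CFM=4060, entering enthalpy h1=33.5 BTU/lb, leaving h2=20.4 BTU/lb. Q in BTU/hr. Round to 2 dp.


Q = 4.5 * 4060 * (33.5 - 20.4) = 239337.00 BTU/hr

239337.00 BTU/hr


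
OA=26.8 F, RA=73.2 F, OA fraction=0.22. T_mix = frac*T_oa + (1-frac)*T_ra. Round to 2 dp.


T_mix = 0.22*26.8 + 0.78*73.2 = 62.99 F

62.99 F


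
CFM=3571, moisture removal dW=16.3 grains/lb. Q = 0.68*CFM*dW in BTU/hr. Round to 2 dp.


Q = 0.68 * 3571 * 16.3 = 39580.96 BTU/hr

39580.96 BTU/hr


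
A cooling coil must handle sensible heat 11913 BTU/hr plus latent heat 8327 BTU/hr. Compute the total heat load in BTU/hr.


Qt = 11913 + 8327 = 20240 BTU/hr

20240 BTU/hr


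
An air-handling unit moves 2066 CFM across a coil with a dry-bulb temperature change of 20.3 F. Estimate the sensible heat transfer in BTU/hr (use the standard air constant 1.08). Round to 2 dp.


Q = 1.08 * 2066 * 20.3 = 45294.98 BTU/hr

45294.98 BTU/hr


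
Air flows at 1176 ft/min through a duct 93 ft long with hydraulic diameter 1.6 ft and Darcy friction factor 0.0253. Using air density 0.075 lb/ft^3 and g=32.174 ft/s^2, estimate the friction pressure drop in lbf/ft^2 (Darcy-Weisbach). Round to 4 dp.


v_fps = 1176/60 = 19.6 ft/s
dp = 0.0253*(93/1.6)*0.075*19.6^2/(2*32.174) = 0.6584 lbf/ft^2

0.6584 lbf/ft^2


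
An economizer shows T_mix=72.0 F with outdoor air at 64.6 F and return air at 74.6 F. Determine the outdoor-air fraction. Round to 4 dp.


frac = (72.0 - 74.6) / (64.6 - 74.6) = 0.2600

0.2600


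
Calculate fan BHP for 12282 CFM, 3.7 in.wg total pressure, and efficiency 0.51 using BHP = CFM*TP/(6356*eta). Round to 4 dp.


BHP = 12282 * 3.7 / (6356 * 0.51) = 14.0190 hp

14.0190 hp


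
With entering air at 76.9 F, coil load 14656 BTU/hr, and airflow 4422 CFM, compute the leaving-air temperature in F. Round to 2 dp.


dT = 14656/(1.08*4422) = 3.0688
T_leave = 76.9 - 3.0688 = 73.83 F

73.83 F


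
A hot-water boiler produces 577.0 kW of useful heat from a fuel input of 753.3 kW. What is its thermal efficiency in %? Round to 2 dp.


eta = (577.0/753.3)*100 = 76.60 %

76.60 %


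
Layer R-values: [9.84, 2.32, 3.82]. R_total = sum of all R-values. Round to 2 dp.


R_total = 9.84 + 2.32 + 3.82 = 15.98

15.98


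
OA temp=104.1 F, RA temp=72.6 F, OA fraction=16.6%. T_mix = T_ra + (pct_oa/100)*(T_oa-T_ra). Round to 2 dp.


T_mix = 72.6 + (16.6/100)*(104.1-72.6) = 77.83 F

77.83 F


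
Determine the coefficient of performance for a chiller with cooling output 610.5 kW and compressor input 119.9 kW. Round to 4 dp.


COP = 610.5 / 119.9 = 5.0917

5.0917


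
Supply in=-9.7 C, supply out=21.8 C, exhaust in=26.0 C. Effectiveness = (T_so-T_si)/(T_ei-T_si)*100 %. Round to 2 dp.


eff = (21.8-(-9.7))/(26.0-(-9.7))*100 = 88.24 %

88.24 %


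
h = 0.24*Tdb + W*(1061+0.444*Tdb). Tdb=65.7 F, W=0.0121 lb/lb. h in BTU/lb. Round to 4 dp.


h = 0.24*65.7 + 0.0121*(1061+0.444*65.7) = 28.9591 BTU/lb

28.9591 BTU/lb


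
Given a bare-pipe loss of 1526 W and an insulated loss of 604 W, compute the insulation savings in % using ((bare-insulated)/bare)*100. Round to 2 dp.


Savings = ((1526-604)/1526)*100 = 60.42 %

60.42 %


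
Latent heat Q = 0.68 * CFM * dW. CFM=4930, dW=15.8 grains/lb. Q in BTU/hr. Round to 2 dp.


Q = 0.68 * 4930 * 15.8 = 52967.92 BTU/hr

52967.92 BTU/hr


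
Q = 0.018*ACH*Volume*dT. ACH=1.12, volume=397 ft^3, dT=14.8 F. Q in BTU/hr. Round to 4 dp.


Q = 0.018 * 1.12 * 397 * 14.8 = 118.4521 BTU/hr

118.4521 BTU/hr


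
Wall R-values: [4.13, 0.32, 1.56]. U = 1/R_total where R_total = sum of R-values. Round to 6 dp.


R_total = 4.13 + 0.32 + 1.56 = 6.01
U = 1/6.01 = 0.166389

0.166389


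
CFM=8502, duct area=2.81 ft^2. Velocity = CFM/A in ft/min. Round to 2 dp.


V = 8502 / 2.81 = 3025.62 ft/min

3025.62 ft/min


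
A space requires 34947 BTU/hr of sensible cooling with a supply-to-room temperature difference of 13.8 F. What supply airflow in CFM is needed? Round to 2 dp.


CFM = 34947 / (1.08 * 13.8) = 2344.81

2344.81 CFM


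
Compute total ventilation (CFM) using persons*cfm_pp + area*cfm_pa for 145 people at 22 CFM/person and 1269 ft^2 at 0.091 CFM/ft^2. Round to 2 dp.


Total = 145*22 + 1269*0.091 = 3305.48 CFM

3305.48 CFM


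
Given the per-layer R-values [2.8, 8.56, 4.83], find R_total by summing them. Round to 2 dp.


R_total = 2.8 + 8.56 + 4.83 = 16.19

16.19


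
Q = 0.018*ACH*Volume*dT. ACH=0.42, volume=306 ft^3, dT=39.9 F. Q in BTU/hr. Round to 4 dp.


Q = 0.018 * 0.42 * 306 * 39.9 = 92.3031 BTU/hr

92.3031 BTU/hr


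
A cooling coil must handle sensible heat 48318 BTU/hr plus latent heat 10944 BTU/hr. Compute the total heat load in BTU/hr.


Qt = 48318 + 10944 = 59262 BTU/hr

59262 BTU/hr


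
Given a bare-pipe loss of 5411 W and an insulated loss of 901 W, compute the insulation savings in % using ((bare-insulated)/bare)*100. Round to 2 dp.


Savings = ((5411-901)/5411)*100 = 83.35 %

83.35 %


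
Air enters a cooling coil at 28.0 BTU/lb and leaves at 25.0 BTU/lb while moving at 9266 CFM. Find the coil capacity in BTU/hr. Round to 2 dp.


Q = 4.5 * 9266 * (28.0 - 25.0) = 125091.00 BTU/hr

125091.00 BTU/hr


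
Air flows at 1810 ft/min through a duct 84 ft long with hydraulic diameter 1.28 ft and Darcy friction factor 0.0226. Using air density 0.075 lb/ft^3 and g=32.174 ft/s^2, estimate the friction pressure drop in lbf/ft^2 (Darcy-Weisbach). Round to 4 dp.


v_fps = 1810/60 = 30.1667 ft/s
dp = 0.0226*(84/1.28)*0.075*30.1667^2/(2*32.174) = 1.5731 lbf/ft^2

1.5731 lbf/ft^2


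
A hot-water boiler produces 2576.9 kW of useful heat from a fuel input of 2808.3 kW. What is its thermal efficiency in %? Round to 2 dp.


eta = (2576.9/2808.3)*100 = 91.76 %

91.76 %


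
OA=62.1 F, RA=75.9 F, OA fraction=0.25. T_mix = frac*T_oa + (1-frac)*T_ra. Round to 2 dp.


T_mix = 0.25*62.1 + 0.75*75.9 = 72.45 F

72.45 F


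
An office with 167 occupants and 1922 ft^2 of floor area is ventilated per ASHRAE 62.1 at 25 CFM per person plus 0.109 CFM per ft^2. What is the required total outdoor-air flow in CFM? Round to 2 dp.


Total = 167*25 + 1922*0.109 = 4384.50 CFM

4384.50 CFM


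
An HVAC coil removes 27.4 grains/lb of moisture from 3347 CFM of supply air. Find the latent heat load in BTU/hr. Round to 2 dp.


Q = 0.68 * 3347 * 27.4 = 62361.30 BTU/hr

62361.30 BTU/hr


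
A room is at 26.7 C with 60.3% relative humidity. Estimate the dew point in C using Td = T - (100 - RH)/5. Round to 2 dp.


Td = 26.7 - (100-60.3)/5 = 18.76 C

18.76 C


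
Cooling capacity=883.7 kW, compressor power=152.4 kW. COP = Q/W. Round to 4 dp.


COP = 883.7 / 152.4 = 5.7986

5.7986


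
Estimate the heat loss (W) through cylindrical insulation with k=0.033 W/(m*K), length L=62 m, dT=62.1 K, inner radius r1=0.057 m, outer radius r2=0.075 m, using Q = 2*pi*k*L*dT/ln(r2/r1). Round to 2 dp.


Q = 2*pi*0.033*62*62.1/ln(0.075/0.057) = 2908.94 W

2908.94 W


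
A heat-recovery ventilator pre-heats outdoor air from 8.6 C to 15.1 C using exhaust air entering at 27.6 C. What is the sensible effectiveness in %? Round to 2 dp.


eff = (15.1-8.6)/(27.6-8.6)*100 = 34.21 %

34.21 %


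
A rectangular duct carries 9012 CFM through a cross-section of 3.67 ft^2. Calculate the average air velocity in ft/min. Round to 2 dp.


V = 9012 / 3.67 = 2455.59 ft/min

2455.59 ft/min


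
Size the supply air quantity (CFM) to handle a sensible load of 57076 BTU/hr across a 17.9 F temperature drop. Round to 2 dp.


CFM = 57076 / (1.08 * 17.9) = 2952.41

2952.41 CFM


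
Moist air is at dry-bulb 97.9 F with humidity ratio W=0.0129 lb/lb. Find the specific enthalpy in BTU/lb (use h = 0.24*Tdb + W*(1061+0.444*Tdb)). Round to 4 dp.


h = 0.24*97.9 + 0.0129*(1061+0.444*97.9) = 37.7436 BTU/lb

37.7436 BTU/lb


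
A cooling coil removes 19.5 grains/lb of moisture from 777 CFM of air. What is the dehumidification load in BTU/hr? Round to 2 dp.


Q = 0.68 * 777 * 19.5 = 10303.02 BTU/hr

10303.02 BTU/hr


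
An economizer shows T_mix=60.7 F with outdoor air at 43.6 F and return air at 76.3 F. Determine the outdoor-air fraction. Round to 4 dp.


frac = (60.7 - 76.3) / (43.6 - 76.3) = 0.4771

0.4771


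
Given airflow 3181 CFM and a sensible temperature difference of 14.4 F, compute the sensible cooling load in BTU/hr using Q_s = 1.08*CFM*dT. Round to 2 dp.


Q = 1.08 * 3181 * 14.4 = 49470.91 BTU/hr

49470.91 BTU/hr


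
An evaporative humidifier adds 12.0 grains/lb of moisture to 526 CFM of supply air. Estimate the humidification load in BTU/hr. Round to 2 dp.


Q = 0.68 * 526 * 12.0 = 4292.16 BTU/hr

4292.16 BTU/hr


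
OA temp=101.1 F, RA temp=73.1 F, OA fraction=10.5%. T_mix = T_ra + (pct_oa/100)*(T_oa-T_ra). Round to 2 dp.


T_mix = 73.1 + (10.5/100)*(101.1-73.1) = 76.04 F

76.04 F


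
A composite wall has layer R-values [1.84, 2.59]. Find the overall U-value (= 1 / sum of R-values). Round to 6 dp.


R_total = 1.84 + 2.59 = 4.43
U = 1/4.43 = 0.225734

0.225734


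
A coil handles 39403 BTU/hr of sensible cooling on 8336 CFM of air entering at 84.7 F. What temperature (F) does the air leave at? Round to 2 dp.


dT = 39403/(1.08*8336) = 4.3767
T_leave = 84.7 - 4.3767 = 80.32 F

80.32 F


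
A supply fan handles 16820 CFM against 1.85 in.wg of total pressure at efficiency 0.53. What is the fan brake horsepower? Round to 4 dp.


BHP = 16820 * 1.85 / (6356 * 0.53) = 9.2371 hp

9.2371 hp


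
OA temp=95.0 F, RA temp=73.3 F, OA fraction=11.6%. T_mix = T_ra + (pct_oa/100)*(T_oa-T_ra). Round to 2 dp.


T_mix = 73.3 + (11.6/100)*(95.0-73.3) = 75.82 F

75.82 F


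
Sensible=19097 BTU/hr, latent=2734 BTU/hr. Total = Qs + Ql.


Qt = 19097 + 2734 = 21831 BTU/hr

21831 BTU/hr


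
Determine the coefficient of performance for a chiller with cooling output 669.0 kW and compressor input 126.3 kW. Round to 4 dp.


COP = 669.0 / 126.3 = 5.2969

5.2969


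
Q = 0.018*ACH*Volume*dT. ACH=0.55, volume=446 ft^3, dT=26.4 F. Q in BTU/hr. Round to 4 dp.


Q = 0.018 * 0.55 * 446 * 26.4 = 116.5666 BTU/hr

116.5666 BTU/hr


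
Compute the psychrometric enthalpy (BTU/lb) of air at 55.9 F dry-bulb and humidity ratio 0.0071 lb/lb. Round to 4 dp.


h = 0.24*55.9 + 0.0071*(1061+0.444*55.9) = 21.1253 BTU/lb

21.1253 BTU/lb


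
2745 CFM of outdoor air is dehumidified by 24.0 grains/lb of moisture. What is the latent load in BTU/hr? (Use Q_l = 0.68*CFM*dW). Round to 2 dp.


Q = 0.68 * 2745 * 24.0 = 44798.40 BTU/hr

44798.40 BTU/hr


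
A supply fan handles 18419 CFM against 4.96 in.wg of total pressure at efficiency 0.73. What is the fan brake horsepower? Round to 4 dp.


BHP = 18419 * 4.96 / (6356 * 0.73) = 19.6898 hp

19.6898 hp


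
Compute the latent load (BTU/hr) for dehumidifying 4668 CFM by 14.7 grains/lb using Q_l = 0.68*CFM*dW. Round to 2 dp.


Q = 0.68 * 4668 * 14.7 = 46661.33 BTU/hr

46661.33 BTU/hr


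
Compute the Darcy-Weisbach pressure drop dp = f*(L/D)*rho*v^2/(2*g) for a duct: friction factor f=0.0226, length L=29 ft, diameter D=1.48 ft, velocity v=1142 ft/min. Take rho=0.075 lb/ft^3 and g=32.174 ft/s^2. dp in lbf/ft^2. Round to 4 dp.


v_fps = 1142/60 = 19.0333 ft/s
dp = 0.0226*(29/1.48)*0.075*19.0333^2/(2*32.174) = 0.1870 lbf/ft^2

0.1870 lbf/ft^2


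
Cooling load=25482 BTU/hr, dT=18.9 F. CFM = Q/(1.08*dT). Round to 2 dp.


CFM = 25482 / (1.08 * 18.9) = 1248.38

1248.38 CFM


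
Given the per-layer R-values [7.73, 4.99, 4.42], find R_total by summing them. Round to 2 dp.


R_total = 7.73 + 4.99 + 4.42 = 17.14

17.14


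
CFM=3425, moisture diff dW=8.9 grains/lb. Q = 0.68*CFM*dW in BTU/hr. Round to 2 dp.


Q = 0.68 * 3425 * 8.9 = 20728.10 BTU/hr

20728.10 BTU/hr


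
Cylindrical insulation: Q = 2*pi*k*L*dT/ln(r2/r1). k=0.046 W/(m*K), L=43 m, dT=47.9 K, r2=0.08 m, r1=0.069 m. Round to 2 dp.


Q = 2*pi*0.046*43*47.9/ln(0.08/0.069) = 4024.52 W

4024.52 W


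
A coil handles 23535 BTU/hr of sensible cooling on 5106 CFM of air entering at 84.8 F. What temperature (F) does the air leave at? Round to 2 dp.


dT = 23535/(1.08*5106) = 4.2679
T_leave = 84.8 - 4.2679 = 80.53 F

80.53 F


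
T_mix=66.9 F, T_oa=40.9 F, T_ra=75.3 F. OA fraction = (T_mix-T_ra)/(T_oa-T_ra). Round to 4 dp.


frac = (66.9 - 75.3) / (40.9 - 75.3) = 0.2442

0.2442


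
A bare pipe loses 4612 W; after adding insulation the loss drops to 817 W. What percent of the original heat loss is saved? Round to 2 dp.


Savings = ((4612-817)/4612)*100 = 82.29 %

82.29 %


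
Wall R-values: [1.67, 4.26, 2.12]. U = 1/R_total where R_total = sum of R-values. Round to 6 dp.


R_total = 1.67 + 4.26 + 2.12 = 8.05
U = 1/8.05 = 0.124224

0.124224


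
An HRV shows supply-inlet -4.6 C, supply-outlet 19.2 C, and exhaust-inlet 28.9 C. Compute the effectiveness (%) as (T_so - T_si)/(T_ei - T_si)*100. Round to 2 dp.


eff = (19.2-(-4.6))/(28.9-(-4.6))*100 = 71.04 %

71.04 %


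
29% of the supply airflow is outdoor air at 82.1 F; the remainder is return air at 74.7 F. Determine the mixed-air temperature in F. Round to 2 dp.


T_mix = 0.29*82.1 + 0.71*74.7 = 76.85 F

76.85 F


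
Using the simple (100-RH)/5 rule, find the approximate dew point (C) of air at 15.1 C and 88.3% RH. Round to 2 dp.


Td = 15.1 - (100-88.3)/5 = 12.76 C

12.76 C


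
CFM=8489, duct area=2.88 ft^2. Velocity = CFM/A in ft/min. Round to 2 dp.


V = 8489 / 2.88 = 2947.57 ft/min

2947.57 ft/min


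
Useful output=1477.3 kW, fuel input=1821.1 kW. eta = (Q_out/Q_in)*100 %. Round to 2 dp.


eta = (1477.3/1821.1)*100 = 81.12 %

81.12 %


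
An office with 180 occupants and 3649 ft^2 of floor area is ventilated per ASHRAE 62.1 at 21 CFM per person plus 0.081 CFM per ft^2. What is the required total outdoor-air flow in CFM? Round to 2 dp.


Total = 180*21 + 3649*0.081 = 4075.57 CFM

4075.57 CFM


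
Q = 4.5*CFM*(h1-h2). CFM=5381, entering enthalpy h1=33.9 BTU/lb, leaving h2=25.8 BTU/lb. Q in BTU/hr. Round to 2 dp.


Q = 4.5 * 5381 * (33.9 - 25.8) = 196137.45 BTU/hr

196137.45 BTU/hr


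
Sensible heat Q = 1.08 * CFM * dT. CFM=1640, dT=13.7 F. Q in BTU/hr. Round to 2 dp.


Q = 1.08 * 1640 * 13.7 = 24265.44 BTU/hr

24265.44 BTU/hr


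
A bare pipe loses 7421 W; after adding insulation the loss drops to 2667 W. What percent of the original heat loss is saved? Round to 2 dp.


Savings = ((7421-2667)/7421)*100 = 64.06 %

64.06 %


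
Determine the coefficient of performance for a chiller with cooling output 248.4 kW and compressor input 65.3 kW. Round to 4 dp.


COP = 248.4 / 65.3 = 3.8040

3.8040


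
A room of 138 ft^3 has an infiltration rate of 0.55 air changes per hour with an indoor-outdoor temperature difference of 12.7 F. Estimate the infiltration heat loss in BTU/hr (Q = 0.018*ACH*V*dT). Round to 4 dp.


Q = 0.018 * 0.55 * 138 * 12.7 = 17.3507 BTU/hr

17.3507 BTU/hr


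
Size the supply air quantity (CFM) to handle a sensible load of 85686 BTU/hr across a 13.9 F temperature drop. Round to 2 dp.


CFM = 85686 / (1.08 * 13.9) = 5707.83

5707.83 CFM


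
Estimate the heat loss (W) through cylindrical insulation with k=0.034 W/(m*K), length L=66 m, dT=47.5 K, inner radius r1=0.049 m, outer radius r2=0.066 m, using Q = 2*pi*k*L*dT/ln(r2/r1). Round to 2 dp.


Q = 2*pi*0.034*66*47.5/ln(0.066/0.049) = 2248.65 W

2248.65 W


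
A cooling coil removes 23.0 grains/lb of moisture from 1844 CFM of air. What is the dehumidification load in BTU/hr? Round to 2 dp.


Q = 0.68 * 1844 * 23.0 = 28840.16 BTU/hr

28840.16 BTU/hr


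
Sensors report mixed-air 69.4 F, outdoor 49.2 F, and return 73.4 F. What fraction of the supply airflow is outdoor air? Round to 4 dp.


frac = (69.4 - 73.4) / (49.2 - 73.4) = 0.1653

0.1653


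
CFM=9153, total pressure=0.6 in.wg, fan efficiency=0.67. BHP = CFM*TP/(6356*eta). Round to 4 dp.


BHP = 9153 * 0.6 / (6356 * 0.67) = 1.2896 hp

1.2896 hp


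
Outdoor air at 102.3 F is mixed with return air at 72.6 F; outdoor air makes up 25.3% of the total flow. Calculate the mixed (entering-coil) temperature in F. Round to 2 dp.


T_mix = 72.6 + (25.3/100)*(102.3-72.6) = 80.11 F

80.11 F


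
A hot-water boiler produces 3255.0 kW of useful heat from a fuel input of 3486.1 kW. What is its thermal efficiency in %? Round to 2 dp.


eta = (3255.0/3486.1)*100 = 93.37 %

93.37 %


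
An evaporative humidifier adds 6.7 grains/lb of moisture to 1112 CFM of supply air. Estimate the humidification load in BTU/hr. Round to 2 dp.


Q = 0.68 * 1112 * 6.7 = 5066.27 BTU/hr

5066.27 BTU/hr


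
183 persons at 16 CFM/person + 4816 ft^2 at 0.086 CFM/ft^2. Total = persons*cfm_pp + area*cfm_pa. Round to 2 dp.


Total = 183*16 + 4816*0.086 = 3342.18 CFM

3342.18 CFM


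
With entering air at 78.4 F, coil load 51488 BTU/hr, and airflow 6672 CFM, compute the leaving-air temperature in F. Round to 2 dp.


dT = 51488/(1.08*6672) = 7.1454
T_leave = 78.4 - 7.1454 = 71.25 F

71.25 F


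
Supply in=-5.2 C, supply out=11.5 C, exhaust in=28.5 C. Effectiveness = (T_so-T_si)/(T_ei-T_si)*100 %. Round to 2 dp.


eff = (11.5-(-5.2))/(28.5-(-5.2))*100 = 49.55 %

49.55 %


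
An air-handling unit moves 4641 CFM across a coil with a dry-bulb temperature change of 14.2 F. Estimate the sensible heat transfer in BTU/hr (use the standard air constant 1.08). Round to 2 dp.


Q = 1.08 * 4641 * 14.2 = 71174.38 BTU/hr

71174.38 BTU/hr


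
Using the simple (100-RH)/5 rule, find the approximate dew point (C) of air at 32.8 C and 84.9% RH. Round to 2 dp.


Td = 32.8 - (100-84.9)/5 = 29.78 C

29.78 C


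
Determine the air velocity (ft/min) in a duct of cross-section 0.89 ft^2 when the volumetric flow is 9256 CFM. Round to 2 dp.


V = 9256 / 0.89 = 10400.00 ft/min

10400.00 ft/min


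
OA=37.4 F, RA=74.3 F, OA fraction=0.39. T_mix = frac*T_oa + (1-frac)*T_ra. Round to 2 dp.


T_mix = 0.39*37.4 + 0.61*74.3 = 59.91 F

59.91 F


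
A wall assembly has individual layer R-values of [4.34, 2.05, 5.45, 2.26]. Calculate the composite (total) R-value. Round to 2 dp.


R_total = 4.34 + 2.05 + 5.45 + 2.26 = 14.10

14.10


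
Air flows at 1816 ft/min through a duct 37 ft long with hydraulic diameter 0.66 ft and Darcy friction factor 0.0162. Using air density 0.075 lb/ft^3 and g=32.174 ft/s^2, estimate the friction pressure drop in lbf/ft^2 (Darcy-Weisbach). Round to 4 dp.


v_fps = 1816/60 = 30.2667 ft/s
dp = 0.0162*(37/0.66)*0.075*30.2667^2/(2*32.174) = 0.9697 lbf/ft^2

0.9697 lbf/ft^2


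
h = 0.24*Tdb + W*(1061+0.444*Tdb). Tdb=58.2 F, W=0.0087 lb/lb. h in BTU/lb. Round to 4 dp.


h = 0.24*58.2 + 0.0087*(1061+0.444*58.2) = 23.4235 BTU/lb

23.4235 BTU/lb


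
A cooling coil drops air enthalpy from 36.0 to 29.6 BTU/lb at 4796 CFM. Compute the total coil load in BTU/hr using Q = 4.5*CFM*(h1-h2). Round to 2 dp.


Q = 4.5 * 4796 * (36.0 - 29.6) = 138124.80 BTU/hr

138124.80 BTU/hr


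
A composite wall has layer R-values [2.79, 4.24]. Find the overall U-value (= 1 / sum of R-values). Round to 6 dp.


R_total = 2.79 + 4.24 = 7.03
U = 1/7.03 = 0.142248

0.142248


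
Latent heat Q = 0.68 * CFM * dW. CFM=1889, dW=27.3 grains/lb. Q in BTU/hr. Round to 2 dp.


Q = 0.68 * 1889 * 27.3 = 35067.40 BTU/hr

35067.40 BTU/hr


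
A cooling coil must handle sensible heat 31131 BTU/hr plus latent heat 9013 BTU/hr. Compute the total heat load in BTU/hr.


Qt = 31131 + 9013 = 40144 BTU/hr

40144 BTU/hr


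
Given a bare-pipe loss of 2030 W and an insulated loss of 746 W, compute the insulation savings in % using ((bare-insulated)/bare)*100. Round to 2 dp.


Savings = ((2030-746)/2030)*100 = 63.25 %

63.25 %


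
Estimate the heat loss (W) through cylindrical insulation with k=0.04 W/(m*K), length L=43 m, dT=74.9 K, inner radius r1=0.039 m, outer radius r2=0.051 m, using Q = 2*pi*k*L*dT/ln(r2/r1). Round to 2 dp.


Q = 2*pi*0.04*43*74.9/ln(0.051/0.039) = 3017.36 W

3017.36 W


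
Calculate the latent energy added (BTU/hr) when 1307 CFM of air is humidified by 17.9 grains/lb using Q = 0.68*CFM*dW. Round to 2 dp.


Q = 0.68 * 1307 * 17.9 = 15908.80 BTU/hr

15908.80 BTU/hr


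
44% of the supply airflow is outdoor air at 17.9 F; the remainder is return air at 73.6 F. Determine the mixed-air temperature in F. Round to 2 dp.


T_mix = 0.44*17.9 + 0.56*73.6 = 49.09 F

49.09 F


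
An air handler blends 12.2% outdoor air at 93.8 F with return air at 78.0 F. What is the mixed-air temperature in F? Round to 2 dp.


T_mix = 78.0 + (12.2/100)*(93.8-78.0) = 79.93 F

79.93 F


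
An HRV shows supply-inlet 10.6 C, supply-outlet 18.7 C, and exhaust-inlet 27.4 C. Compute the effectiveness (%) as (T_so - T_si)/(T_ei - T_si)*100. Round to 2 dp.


eff = (18.7-10.6)/(27.4-10.6)*100 = 48.21 %

48.21 %


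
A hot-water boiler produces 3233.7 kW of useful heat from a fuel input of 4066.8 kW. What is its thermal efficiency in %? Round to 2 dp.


eta = (3233.7/4066.8)*100 = 79.51 %

79.51 %


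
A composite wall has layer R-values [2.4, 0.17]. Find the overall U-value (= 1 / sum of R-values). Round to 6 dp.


R_total = 2.4 + 0.17 = 2.57
U = 1/2.57 = 0.389105

0.389105


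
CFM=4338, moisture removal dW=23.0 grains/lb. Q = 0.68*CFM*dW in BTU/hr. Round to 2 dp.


Q = 0.68 * 4338 * 23.0 = 67846.32 BTU/hr

67846.32 BTU/hr


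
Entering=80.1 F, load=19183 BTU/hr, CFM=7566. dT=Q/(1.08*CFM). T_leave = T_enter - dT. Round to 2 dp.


dT = 19183/(1.08*7566) = 2.3476
T_leave = 80.1 - 2.3476 = 77.75 F

77.75 F


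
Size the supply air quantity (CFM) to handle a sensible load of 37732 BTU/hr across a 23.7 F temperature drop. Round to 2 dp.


CFM = 37732 / (1.08 * 23.7) = 1474.14

1474.14 CFM


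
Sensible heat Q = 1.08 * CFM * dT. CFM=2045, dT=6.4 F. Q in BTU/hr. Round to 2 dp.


Q = 1.08 * 2045 * 6.4 = 14135.04 BTU/hr

14135.04 BTU/hr


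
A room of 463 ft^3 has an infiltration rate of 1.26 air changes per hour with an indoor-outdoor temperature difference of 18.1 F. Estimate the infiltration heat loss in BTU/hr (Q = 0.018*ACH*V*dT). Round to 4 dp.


Q = 0.018 * 1.26 * 463 * 18.1 = 190.0652 BTU/hr

190.0652 BTU/hr


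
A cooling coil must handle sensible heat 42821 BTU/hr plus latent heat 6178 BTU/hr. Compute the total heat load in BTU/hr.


Qt = 42821 + 6178 = 48999 BTU/hr

48999 BTU/hr


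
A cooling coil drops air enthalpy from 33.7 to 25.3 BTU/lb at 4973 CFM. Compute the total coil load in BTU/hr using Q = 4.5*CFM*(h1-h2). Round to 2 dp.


Q = 4.5 * 4973 * (33.7 - 25.3) = 187979.40 BTU/hr

187979.40 BTU/hr


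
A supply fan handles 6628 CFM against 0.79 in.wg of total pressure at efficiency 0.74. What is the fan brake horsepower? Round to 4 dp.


BHP = 6628 * 0.79 / (6356 * 0.74) = 1.1133 hp

1.1133 hp


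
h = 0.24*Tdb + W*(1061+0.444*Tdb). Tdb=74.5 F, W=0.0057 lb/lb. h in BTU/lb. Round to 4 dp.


h = 0.24*74.5 + 0.0057*(1061+0.444*74.5) = 24.1162 BTU/lb

24.1162 BTU/lb


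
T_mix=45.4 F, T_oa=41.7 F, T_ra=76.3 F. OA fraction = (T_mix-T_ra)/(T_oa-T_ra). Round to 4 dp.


frac = (45.4 - 76.3) / (41.7 - 76.3) = 0.8931

0.8931


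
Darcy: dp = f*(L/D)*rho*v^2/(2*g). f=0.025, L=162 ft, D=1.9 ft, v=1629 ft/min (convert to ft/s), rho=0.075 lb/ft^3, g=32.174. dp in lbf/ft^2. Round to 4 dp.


v_fps = 1629/60 = 27.15 ft/s
dp = 0.025*(162/1.9)*0.075*27.15^2/(2*32.174) = 1.8313 lbf/ft^2

1.8313 lbf/ft^2


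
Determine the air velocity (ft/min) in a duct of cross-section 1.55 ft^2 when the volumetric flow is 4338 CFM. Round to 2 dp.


V = 4338 / 1.55 = 2798.71 ft/min

2798.71 ft/min


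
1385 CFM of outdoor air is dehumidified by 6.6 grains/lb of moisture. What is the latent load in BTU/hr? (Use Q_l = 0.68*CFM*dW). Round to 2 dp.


Q = 0.68 * 1385 * 6.6 = 6215.88 BTU/hr

6215.88 BTU/hr


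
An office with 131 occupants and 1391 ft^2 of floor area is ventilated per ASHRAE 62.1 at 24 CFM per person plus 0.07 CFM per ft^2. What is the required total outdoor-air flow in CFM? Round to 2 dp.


Total = 131*24 + 1391*0.07 = 3241.37 CFM

3241.37 CFM


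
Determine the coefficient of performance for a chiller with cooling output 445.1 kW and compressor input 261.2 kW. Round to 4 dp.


COP = 445.1 / 261.2 = 1.7041

1.7041


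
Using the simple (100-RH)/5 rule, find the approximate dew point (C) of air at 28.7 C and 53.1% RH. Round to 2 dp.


Td = 28.7 - (100-53.1)/5 = 19.32 C

19.32 C


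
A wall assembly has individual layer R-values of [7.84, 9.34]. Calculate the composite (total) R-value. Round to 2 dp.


R_total = 7.84 + 9.34 = 17.18

17.18


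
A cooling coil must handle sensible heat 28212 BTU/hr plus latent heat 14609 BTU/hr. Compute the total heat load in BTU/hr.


Qt = 28212 + 14609 = 42821 BTU/hr

42821 BTU/hr


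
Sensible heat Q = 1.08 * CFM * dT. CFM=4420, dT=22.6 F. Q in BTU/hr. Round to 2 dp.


Q = 1.08 * 4420 * 22.6 = 107883.36 BTU/hr

107883.36 BTU/hr


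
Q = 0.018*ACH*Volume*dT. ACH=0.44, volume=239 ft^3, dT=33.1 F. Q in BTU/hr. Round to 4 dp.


Q = 0.018 * 0.44 * 239 * 33.1 = 62.6543 BTU/hr

62.6543 BTU/hr


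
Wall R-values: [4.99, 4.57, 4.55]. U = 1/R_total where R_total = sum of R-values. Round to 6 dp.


R_total = 4.99 + 4.57 + 4.55 = 14.11
U = 1/14.11 = 0.070872

0.070872


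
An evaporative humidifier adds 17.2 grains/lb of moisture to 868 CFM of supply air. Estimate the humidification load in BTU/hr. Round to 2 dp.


Q = 0.68 * 868 * 17.2 = 10152.13 BTU/hr

10152.13 BTU/hr


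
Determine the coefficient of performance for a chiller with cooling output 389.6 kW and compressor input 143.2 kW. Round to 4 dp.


COP = 389.6 / 143.2 = 2.7207

2.7207


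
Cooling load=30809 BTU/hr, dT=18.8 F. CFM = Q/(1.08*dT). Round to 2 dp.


CFM = 30809 / (1.08 * 18.8) = 1517.39

1517.39 CFM


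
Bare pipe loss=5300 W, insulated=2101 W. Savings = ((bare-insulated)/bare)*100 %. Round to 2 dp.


Savings = ((5300-2101)/5300)*100 = 60.36 %

60.36 %


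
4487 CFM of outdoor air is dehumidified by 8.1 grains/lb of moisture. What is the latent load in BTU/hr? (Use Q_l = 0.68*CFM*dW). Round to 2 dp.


Q = 0.68 * 4487 * 8.1 = 24714.40 BTU/hr

24714.40 BTU/hr


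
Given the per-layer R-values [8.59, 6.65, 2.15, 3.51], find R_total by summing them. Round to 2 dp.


R_total = 8.59 + 6.65 + 2.15 + 3.51 = 20.90

20.90


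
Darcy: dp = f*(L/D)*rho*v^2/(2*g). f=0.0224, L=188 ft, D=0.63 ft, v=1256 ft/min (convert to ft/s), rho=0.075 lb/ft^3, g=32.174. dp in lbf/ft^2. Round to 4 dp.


v_fps = 1256/60 = 20.9333 ft/s
dp = 0.0224*(188/0.63)*0.075*20.9333^2/(2*32.174) = 3.4140 lbf/ft^2

3.4140 lbf/ft^2


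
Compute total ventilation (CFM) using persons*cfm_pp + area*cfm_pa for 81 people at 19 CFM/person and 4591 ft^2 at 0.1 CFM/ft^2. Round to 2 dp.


Total = 81*19 + 4591*0.1 = 1998.10 CFM

1998.10 CFM


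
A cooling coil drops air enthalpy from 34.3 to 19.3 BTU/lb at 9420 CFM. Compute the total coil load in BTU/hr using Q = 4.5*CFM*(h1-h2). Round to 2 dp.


Q = 4.5 * 9420 * (34.3 - 19.3) = 635850.00 BTU/hr

635850.00 BTU/hr


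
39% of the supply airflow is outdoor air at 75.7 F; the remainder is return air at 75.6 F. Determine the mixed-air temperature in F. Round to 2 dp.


T_mix = 0.39*75.7 + 0.61*75.6 = 75.64 F

75.64 F


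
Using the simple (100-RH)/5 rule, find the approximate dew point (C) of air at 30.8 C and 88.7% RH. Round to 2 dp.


Td = 30.8 - (100-88.7)/5 = 28.54 C

28.54 C


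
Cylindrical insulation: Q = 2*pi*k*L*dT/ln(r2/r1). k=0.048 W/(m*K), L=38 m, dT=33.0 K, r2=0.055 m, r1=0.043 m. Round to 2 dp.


Q = 2*pi*0.048*38*33.0/ln(0.055/0.043) = 1536.56 W

1536.56 W


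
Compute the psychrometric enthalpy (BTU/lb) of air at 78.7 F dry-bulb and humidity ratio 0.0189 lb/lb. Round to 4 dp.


h = 0.24*78.7 + 0.0189*(1061+0.444*78.7) = 39.6013 BTU/lb

39.6013 BTU/lb


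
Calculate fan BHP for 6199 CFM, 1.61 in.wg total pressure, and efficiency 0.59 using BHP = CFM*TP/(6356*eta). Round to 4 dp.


BHP = 6199 * 1.61 / (6356 * 0.59) = 2.6614 hp

2.6614 hp


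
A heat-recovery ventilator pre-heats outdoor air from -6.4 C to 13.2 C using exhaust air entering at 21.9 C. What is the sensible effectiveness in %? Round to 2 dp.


eff = (13.2-(-6.4))/(21.9-(-6.4))*100 = 69.26 %

69.26 %


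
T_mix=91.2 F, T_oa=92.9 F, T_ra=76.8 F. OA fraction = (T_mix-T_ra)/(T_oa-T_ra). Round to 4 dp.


frac = (91.2 - 76.8) / (92.9 - 76.8) = 0.8944

0.8944


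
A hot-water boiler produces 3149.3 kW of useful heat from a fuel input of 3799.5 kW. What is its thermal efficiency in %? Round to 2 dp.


eta = (3149.3/3799.5)*100 = 82.89 %

82.89 %


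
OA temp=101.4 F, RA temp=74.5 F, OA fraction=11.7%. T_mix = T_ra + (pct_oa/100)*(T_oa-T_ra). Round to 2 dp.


T_mix = 74.5 + (11.7/100)*(101.4-74.5) = 77.65 F

77.65 F


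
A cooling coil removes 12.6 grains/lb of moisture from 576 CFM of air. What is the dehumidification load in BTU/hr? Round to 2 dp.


Q = 0.68 * 576 * 12.6 = 4935.17 BTU/hr

4935.17 BTU/hr


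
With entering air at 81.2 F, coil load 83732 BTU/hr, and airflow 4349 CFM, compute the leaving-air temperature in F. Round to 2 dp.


dT = 83732/(1.08*4349) = 17.8270
T_leave = 81.2 - 17.8270 = 63.37 F

63.37 F


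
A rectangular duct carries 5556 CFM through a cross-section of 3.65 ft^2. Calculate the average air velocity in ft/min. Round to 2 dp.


V = 5556 / 3.65 = 1522.19 ft/min

1522.19 ft/min


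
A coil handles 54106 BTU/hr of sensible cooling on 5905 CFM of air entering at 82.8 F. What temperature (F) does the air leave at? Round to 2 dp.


dT = 54106/(1.08*5905) = 8.4840
T_leave = 82.8 - 8.4840 = 74.32 F

74.32 F


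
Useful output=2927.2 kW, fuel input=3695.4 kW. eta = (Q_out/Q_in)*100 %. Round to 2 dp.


eta = (2927.2/3695.4)*100 = 79.21 %

79.21 %


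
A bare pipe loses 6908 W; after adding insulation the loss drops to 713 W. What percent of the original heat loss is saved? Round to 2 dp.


Savings = ((6908-713)/6908)*100 = 89.68 %

89.68 %


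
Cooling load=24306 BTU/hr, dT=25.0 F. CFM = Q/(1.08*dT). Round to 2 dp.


CFM = 24306 / (1.08 * 25.0) = 900.22

900.22 CFM


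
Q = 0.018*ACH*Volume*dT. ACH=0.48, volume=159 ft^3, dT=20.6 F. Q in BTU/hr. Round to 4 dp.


Q = 0.018 * 0.48 * 159 * 20.6 = 28.2995 BTU/hr

28.2995 BTU/hr


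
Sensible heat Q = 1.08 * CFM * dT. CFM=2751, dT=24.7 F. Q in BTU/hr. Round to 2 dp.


Q = 1.08 * 2751 * 24.7 = 73385.68 BTU/hr

73385.68 BTU/hr


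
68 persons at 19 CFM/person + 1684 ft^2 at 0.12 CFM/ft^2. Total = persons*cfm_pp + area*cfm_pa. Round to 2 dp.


Total = 68*19 + 1684*0.12 = 1494.08 CFM

1494.08 CFM


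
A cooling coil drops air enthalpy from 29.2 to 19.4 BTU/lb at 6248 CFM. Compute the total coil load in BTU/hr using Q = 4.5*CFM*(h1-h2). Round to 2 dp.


Q = 4.5 * 6248 * (29.2 - 19.4) = 275536.80 BTU/hr

275536.80 BTU/hr


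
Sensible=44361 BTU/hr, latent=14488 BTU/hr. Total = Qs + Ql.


Qt = 44361 + 14488 = 58849 BTU/hr

58849 BTU/hr


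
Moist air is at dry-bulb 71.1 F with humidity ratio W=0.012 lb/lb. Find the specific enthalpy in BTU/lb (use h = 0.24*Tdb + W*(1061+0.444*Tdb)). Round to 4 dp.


h = 0.24*71.1 + 0.012*(1061+0.444*71.1) = 30.1748 BTU/lb

30.1748 BTU/lb


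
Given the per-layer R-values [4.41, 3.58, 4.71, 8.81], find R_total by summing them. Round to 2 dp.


R_total = 4.41 + 3.58 + 4.71 + 8.81 = 21.51

21.51


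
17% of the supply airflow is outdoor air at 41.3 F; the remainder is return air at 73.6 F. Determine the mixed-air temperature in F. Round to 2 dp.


T_mix = 0.17*41.3 + 0.83*73.6 = 68.11 F

68.11 F


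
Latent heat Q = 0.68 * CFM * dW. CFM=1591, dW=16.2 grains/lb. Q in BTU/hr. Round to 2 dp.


Q = 0.68 * 1591 * 16.2 = 17526.46 BTU/hr

17526.46 BTU/hr


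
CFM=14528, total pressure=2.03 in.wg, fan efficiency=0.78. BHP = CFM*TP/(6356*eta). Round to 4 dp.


BHP = 14528 * 2.03 / (6356 * 0.78) = 5.9487 hp

5.9487 hp


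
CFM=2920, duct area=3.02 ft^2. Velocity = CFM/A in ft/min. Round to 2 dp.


V = 2920 / 3.02 = 966.89 ft/min

966.89 ft/min


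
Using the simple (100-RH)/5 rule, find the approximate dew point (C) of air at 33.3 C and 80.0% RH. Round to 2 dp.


Td = 33.3 - (100-80.0)/5 = 29.30 C

29.30 C


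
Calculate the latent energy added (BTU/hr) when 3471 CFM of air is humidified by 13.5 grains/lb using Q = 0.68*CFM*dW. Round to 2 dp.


Q = 0.68 * 3471 * 13.5 = 31863.78 BTU/hr

31863.78 BTU/hr


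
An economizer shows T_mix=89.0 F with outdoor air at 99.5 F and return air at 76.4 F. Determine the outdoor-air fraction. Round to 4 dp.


frac = (89.0 - 76.4) / (99.5 - 76.4) = 0.5455

0.5455


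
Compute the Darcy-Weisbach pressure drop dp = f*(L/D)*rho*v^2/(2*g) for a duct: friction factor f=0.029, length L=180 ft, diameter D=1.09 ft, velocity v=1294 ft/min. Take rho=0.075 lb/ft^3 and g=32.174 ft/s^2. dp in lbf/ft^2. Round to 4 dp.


v_fps = 1294/60 = 21.5667 ft/s
dp = 0.029*(180/1.09)*0.075*21.5667^2/(2*32.174) = 2.5962 lbf/ft^2

2.5962 lbf/ft^2


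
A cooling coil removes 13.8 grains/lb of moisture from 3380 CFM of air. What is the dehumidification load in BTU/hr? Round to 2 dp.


Q = 0.68 * 3380 * 13.8 = 31717.92 BTU/hr

31717.92 BTU/hr


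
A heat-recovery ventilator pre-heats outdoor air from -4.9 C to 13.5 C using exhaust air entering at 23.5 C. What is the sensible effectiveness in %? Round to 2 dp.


eff = (13.5-(-4.9))/(23.5-(-4.9))*100 = 64.79 %

64.79 %


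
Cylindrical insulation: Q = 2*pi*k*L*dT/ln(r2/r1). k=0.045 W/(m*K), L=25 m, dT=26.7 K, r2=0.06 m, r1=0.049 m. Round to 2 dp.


Q = 2*pi*0.045*25*26.7/ln(0.06/0.049) = 931.89 W

931.89 W


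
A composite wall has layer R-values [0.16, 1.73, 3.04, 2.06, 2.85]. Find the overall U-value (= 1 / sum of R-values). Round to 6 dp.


R_total = 0.16 + 1.73 + 3.04 + 2.06 + 2.85 = 9.84
U = 1/9.84 = 0.101626

0.101626


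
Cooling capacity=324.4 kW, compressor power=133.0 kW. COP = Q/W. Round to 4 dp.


COP = 324.4 / 133.0 = 2.4391

2.4391


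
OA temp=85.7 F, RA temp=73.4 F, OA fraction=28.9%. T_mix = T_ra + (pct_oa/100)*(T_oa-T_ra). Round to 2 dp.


T_mix = 73.4 + (28.9/100)*(85.7-73.4) = 76.95 F

76.95 F


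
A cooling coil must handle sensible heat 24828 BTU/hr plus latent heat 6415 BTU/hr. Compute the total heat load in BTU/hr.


Qt = 24828 + 6415 = 31243 BTU/hr

31243 BTU/hr


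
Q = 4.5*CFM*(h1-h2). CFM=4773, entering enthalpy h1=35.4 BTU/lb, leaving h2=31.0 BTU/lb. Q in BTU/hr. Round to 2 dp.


Q = 4.5 * 4773 * (35.4 - 31.0) = 94505.40 BTU/hr

94505.40 BTU/hr


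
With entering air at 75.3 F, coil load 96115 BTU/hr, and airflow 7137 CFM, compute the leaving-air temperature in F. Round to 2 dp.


dT = 96115/(1.08*7137) = 12.4696
T_leave = 75.3 - 12.4696 = 62.83 F

62.83 F


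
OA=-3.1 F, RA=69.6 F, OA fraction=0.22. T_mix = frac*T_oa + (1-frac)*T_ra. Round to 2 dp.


T_mix = 0.22*(-3.1) + 0.78*69.6 = 53.61 F

53.61 F


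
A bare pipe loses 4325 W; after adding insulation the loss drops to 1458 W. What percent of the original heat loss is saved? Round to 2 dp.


Savings = ((4325-1458)/4325)*100 = 66.29 %

66.29 %


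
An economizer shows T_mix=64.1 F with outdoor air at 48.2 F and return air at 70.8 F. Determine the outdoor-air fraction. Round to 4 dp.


frac = (64.1 - 70.8) / (48.2 - 70.8) = 0.2965

0.2965


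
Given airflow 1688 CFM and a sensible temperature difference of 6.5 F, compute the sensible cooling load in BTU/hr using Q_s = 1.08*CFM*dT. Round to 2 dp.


Q = 1.08 * 1688 * 6.5 = 11849.76 BTU/hr

11849.76 BTU/hr


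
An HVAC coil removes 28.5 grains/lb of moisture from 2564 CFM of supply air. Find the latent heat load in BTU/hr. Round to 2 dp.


Q = 0.68 * 2564 * 28.5 = 49690.32 BTU/hr

49690.32 BTU/hr


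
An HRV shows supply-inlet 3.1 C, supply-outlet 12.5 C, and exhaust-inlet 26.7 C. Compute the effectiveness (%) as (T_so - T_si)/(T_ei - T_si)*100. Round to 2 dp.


eff = (12.5-3.1)/(26.7-3.1)*100 = 39.83 %

39.83 %


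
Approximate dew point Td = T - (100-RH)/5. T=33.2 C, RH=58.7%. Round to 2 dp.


Td = 33.2 - (100-58.7)/5 = 24.94 C

24.94 C


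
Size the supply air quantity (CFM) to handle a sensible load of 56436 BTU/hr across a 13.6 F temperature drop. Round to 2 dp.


CFM = 56436 / (1.08 * 13.6) = 3842.32

3842.32 CFM


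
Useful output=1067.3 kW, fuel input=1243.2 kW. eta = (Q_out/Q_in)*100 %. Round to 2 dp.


eta = (1067.3/1243.2)*100 = 85.85 %

85.85 %


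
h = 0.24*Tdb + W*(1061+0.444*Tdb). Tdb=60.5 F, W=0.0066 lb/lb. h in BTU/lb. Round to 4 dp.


h = 0.24*60.5 + 0.0066*(1061+0.444*60.5) = 21.6999 BTU/lb

21.6999 BTU/lb


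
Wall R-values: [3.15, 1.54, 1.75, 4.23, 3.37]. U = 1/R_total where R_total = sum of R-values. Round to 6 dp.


R_total = 3.15 + 1.54 + 1.75 + 4.23 + 3.37 = 14.04
U = 1/14.04 = 0.071225

0.071225


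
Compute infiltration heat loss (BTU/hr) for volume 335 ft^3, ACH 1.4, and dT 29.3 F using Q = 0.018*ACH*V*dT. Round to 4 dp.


Q = 0.018 * 1.4 * 335 * 29.3 = 247.3506 BTU/hr

247.3506 BTU/hr


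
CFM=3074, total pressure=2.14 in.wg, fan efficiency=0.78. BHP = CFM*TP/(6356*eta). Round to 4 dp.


BHP = 3074 * 2.14 / (6356 * 0.78) = 1.3269 hp

1.3269 hp


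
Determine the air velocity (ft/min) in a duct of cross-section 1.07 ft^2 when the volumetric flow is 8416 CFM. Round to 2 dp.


V = 8416 / 1.07 = 7865.42 ft/min

7865.42 ft/min


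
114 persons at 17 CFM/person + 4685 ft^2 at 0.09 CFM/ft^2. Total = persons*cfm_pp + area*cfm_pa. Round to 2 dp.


Total = 114*17 + 4685*0.09 = 2359.65 CFM

2359.65 CFM


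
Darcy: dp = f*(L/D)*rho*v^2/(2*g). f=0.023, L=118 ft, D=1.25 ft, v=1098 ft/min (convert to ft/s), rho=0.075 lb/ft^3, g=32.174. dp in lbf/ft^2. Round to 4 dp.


v_fps = 1098/60 = 18.3 ft/s
dp = 0.023*(118/1.25)*0.075*18.3^2/(2*32.174) = 0.8475 lbf/ft^2

0.8475 lbf/ft^2


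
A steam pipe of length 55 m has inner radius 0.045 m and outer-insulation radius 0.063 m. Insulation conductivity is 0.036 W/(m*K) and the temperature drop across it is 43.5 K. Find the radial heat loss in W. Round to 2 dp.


Q = 2*pi*0.036*55*43.5/ln(0.063/0.045) = 1608.37 W

1608.37 W
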